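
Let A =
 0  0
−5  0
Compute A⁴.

A is strictly triangular, hence nilpotent: A² = 0, so A⁴ = 0.

[[0, 0], [0, 0]]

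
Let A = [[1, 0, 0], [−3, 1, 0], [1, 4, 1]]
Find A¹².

A = I + N where N = [[0, 0, 0], [−3, 0, 0], [1, 4, 0]] is strictly lower-triangular, so N³ = 0.
(I + N)¹² = I + 12·N + 66·N² = [[1, 0, 0], [−36, 1, 0], [−780, 48, 1]].

[[1, 0, 0], [−36, 1, 0], [−780, 48, 1]]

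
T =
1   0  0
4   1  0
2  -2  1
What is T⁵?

[[1, 0, 0], [20, 1, 0], [-70, -10, 1]]

T = I + N where N = [[0, 0, 0], [4, 0, 0], [2, -2, 0]] is strictly lower-triangular, so N³ = 0.
(I + N)⁵ = I + 5·N + 10·N² = [[1, 0, 0], [20, 1, 0], [-70, -10, 1]].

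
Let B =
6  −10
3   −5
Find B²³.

[[6, −10], [3, −5]]

B² = B (a projection; rank 1, trace 1), so B²³ = B.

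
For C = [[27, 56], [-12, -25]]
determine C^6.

tr C = 2 and det C = -3, so the characteristic polynomial is λ² − (2)λ + (-3) with roots 3 and -1.
Eigenvectors give P = [[-7, 2], [3, -1]] with P⁻¹ = [[-1, -2], [-3, -7]], and C = P·diag(3, -1)·P⁻¹.
Then C^6 = P·diag(729, 1)·P⁻¹ = [[-5103, 2], [2187, -1]] · [[-1, -2], [-3, -7]] = [[5097, 10192], [-2184, -4367]].

[[5097, 10192], [-2184, -4367]]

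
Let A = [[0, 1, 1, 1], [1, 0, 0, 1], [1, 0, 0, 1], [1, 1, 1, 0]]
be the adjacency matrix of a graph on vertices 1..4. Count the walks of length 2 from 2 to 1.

1

The number of length-2 walks from vertex 2 to vertex 1 is entry (2,1) of A^2, where A is the adjacency matrix.
A^2 = [[3, 1, 1, 2], [1, 2, 2, 1], [1, 2, 2, 1], [2, 1, 1, 3]]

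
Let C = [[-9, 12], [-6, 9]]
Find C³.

[[-81, 108], [-54, 81]]

tr C = 0 and det C = -9, so the characteristic polynomial is λ² − (0)λ + (-9) with roots -3 and 3.
Eigenvectors give P = [[2, 1], [1, 1]] with P⁻¹ = [[1, -1], [-1, 2]], and C = P·diag(-3, 3)·P⁻¹.
Then C³ = P·diag(-27, 27)·P⁻¹ = [[-54, 27], [-27, 27]] · [[1, -1], [-1, 2]] = [[-81, 108], [-54, 81]].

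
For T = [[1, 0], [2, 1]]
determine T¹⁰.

T = I + N where N = [[0, 0], [2, 0]] is strictly lower-triangular, so N² = 0.
(I + N)¹⁰ = I + 10·N = [[1, 0], [20, 1]].

[[1, 0], [20, 1]]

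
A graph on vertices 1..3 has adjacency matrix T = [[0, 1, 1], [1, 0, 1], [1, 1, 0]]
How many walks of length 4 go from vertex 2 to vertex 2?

6

The number of length-4 walks from vertex 2 to vertex 2 is entry (2,2) of T⁴, where T is the adjacency matrix.
T² = [[2, 1, 1], [1, 2, 1], [1, 1, 2]]
T³ = [[2, 3, 3], [3, 2, 3], [3, 3, 2]]
T⁴ = [[6, 5, 5], [5, 6, 5], [5, 5, 6]]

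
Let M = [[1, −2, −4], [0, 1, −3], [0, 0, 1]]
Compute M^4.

[[1, −8, 20], [0, 1, −12], [0, 0, 1]]

M = I + N where N = [[0, −2, −4], [0, 0, −3], [0, 0, 0]] is strictly upper-triangular, so N^3 = 0.
(I + N)^4 = I + 4·N + 6·N^2 = [[1, −8, 20], [0, 1, −12], [0, 0, 1]].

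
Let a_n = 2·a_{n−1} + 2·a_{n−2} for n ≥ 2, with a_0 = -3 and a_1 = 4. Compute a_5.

80

With companion matrix B = [[2, 2], [1, 0]], [a_n, a_{n−1}]ᵀ = B·[a_{n−1}, a_{n−2}]ᵀ, so [a_5, a_4]ᵀ = B⁴·[a_1, a_0]ᵀ.
B⁴ = [[44, 32], [16, 12]], giving [a_5, a_4]ᵀ = [[80], [28]].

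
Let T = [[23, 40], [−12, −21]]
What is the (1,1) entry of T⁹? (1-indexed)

tr T = 2 and det T = −3, so the characteristic polynomial is λ² − (2)λ + (−3) with roots −1 and 3.
Eigenvectors give P = [[−5, −2], [3, 1]] with P⁻¹ = [[1, 2], [−3, −5]], and T = P·diag(−1, 3)·P⁻¹.
Then T⁹ = P·diag(−1, 19683)·P⁻¹ = [[5, −39366], [−3, 19683]] · [[1, 2], [−3, −5]] = [[118103, 196840], [−59052, −98421]].

118103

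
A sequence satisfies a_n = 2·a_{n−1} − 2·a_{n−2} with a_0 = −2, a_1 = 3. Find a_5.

−12

With companion matrix C = [[2, −2], [1, 0]], [a_n, a_{n−1}]ᵀ = C·[a_{n−1}, a_{n−2}]ᵀ, so [a_5, a_4]ᵀ = C⁴·[a_1, a_0]ᵀ.
C⁴ = [[−4, 0], [0, −4]], giving [a_5, a_4]ᵀ = [[−12], [8]].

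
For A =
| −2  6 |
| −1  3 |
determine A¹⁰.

A² = A (a projection; rank 1, trace 1), so A¹⁰ = A.

[[−2, 6], [−1, 3]]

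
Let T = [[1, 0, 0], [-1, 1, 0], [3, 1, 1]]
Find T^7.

T = I + N where N = [[0, 0, 0], [-1, 0, 0], [3, 1, 0]] is strictly lower-triangular, so N^3 = 0.
(I + N)^7 = I + 7·N + 21·N^2 = [[1, 0, 0], [-7, 1, 0], [0, 7, 1]].

[[1, 0, 0], [-7, 1, 0], [0, 7, 1]]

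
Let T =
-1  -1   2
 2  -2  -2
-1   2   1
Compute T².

[[-3, 7, 2], [-4, -2, 6], [4, -1, -5]]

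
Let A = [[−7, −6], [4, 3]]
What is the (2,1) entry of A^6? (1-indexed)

−1456

tr A = −4 and det A = 3, so the characteristic polynomial is λ² − (−4)λ + (3) with roots −3 and −1.
Eigenvectors give P = [[3, 1], [−2, −1]] with P⁻¹ = [[1, 1], [−2, −3]], and A = P·diag(−3, −1)·P⁻¹.
Then A^6 = P·diag(729, 1)·P⁻¹ = [[2187, 1], [−1458, −1]] · [[1, 1], [−2, −3]] = [[2185, 2184], [−1456, −1455]].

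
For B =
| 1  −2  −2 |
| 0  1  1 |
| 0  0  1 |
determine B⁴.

B = I + N where N = [[0, −2, −2], [0, 0, 1], [0, 0, 0]] is strictly upper-triangular, so N³ = 0.
(I + N)⁴ = I + 4·N + 6·N² = [[1, −8, −20], [0, 1, 4], [0, 0, 1]].

[[1, −8, −20], [0, 1, 4], [0, 0, 1]]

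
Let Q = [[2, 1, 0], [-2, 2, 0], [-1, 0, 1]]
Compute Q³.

[[-4, 10, 0], [-20, -4, 0], [-5, -5, 1]]

Q² = [[2, 4, 0], [-8, 2, 0], [-3, -1, 1]]
Q³ = [[-4, 10, 0], [-20, -4, 0], [-5, -5, 1]]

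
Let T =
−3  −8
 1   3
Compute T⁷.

T² = I (check: tr T = 0 and det T = −1), so T⁷ = T since 7 is odd.

[[−3, −8], [1, 3]]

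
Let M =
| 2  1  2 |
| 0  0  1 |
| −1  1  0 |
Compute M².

[[2, 4, 5], [−1, 1, 0], [−2, −1, −1]]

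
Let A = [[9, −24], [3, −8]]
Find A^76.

A² = A (a projection; rank 1, trace 1), so A^76 = A.

[[9, −24], [3, −8]]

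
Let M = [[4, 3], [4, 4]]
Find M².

[[28, 24], [32, 28]]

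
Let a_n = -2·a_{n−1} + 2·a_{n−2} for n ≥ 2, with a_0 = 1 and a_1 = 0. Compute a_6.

With companion matrix T = [[-2, 2], [1, 0]], [a_n, a_{n−1}]ᵀ = T·[a_{n−1}, a_{n−2}]ᵀ, so [a_6, a_5]ᵀ = T^5·[a_1, a_0]ᵀ.
T^5 = [[-120, 88], [44, -32]], giving [a_6, a_5]ᵀ = [[88], [-32]].

88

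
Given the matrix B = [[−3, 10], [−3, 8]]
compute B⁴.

[[−309, 650], [−195, 406]]

tr B = 5 and det B = 6, so the characteristic polynomial is λ² − (5)λ + (6) with roots 3 and 2.
Eigenvectors give P = [[5, −2], [3, −1]] with P⁻¹ = [[−1, 2], [−3, 5]], and B = P·diag(3, 2)·P⁻¹.
Then B⁴ = P·diag(81, 16)·P⁻¹ = [[405, −32], [243, −16]] · [[−1, 2], [−3, 5]] = [[−309, 650], [−195, 406]].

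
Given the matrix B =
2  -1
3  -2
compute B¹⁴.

B² = I (check: tr B = 0 and det B = -1), so B¹⁴ = I since 14 is even.

[[1, 0], [0, 1]]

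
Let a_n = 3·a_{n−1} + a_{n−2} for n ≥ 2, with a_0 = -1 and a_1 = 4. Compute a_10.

158378

With companion matrix M = [[3, 1], [1, 0]], [a_n, a_{n−1}]ᵀ = M·[a_{n−1}, a_{n−2}]ᵀ, so [a_10, a_9]ᵀ = M^9·[a_1, a_0]ᵀ.
M^9 = [[42837, 12970], [12970, 3927]], giving [a_10, a_9]ᵀ = [[158378], [47953]].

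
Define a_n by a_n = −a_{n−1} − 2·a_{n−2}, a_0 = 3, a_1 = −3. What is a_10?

69

With companion matrix C = [[−1, −2], [1, 0]], [a_n, a_{n−1}]ᵀ = C·[a_{n−1}, a_{n−2}]ᵀ, so [a_10, a_9]ᵀ = C⁹·[a_1, a_0]ᵀ.
C⁹ = [[11, 34], [−17, −6]], giving [a_10, a_9]ᵀ = [[69], [33]].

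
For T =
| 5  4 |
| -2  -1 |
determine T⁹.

tr T = 4 and det T = 3, so the characteristic polynomial is λ² − (4)λ + (3) with roots 3 and 1.
Eigenvectors give P = [[-2, -1], [1, 1]] with P⁻¹ = [[-1, -1], [1, 2]], and T = P·diag(3, 1)·P⁻¹.
Then T⁹ = P·diag(19683, 1)·P⁻¹ = [[-39366, -1], [19683, 1]] · [[-1, -1], [1, 2]] = [[39365, 39364], [-19682, -19681]].

[[39365, 39364], [-19682, -19681]]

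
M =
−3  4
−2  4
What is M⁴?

[[−7, 36], [−18, 56]]

M² = [[1, 4], [−2, 8]]
M³ = [[−11, 20], [−10, 24]]
M⁴ = [[−7, 36], [−18, 56]]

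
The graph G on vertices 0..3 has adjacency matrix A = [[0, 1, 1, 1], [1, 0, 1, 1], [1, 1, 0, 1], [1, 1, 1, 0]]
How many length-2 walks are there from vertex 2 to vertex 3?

2

The number of length-2 walks from vertex 2 to vertex 3 is entry (2,3) of A², where A is the adjacency matrix.
A² = [[3, 2, 2, 2], [2, 3, 2, 2], [2, 2, 3, 2], [2, 2, 2, 3]]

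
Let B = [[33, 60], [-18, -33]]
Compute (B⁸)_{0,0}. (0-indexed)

tr B = 0 and det B = -9, so the characteristic polynomial is λ² − (0)λ + (-9) with roots -3 and 3.
Eigenvectors give P = [[-5, 2], [3, -1]] with P⁻¹ = [[1, 2], [3, 5]], and B = P·diag(-3, 3)·P⁻¹.
Then B⁸ = P·diag(6561, 6561)·P⁻¹ = [[-32805, 13122], [19683, -6561]] · [[1, 2], [3, 5]] = [[6561, 0], [0, 6561]].

6561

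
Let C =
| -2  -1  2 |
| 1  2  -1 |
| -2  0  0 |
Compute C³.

[[8, 1, -2], [-1, 4, 1], [2, 0, 6]]

C² = [[-1, 0, -3], [2, 3, 0], [4, 2, -4]]
C³ = [[8, 1, -2], [-1, 4, 1], [2, 0, 6]]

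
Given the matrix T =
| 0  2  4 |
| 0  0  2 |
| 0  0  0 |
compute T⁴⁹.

[[0, 0, 0], [0, 0, 0], [0, 0, 0]]

T is strictly triangular, hence nilpotent: T³ = 0, so T⁴⁹ = 0.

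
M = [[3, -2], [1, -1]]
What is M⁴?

[[41, -24], [12, -7]]

M² = [[7, -4], [2, -1]]
M³ = [[17, -10], [5, -3]]
M⁴ = [[41, -24], [12, -7]]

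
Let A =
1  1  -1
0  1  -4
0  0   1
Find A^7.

[[1, 7, -91], [0, 1, -28], [0, 0, 1]]

A = I + N where N = [[0, 1, -1], [0, 0, -4], [0, 0, 0]] is strictly upper-triangular, so N^3 = 0.
(I + N)^7 = I + 7·N + 21·N^2 = [[1, 7, -91], [0, 1, -28], [0, 0, 1]].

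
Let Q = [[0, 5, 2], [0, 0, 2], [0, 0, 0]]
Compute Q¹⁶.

[[0, 0, 0], [0, 0, 0], [0, 0, 0]]

Q is strictly triangular, hence nilpotent: Q³ = 0, so Q¹⁶ = 0.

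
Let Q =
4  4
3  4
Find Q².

[[28, 32], [24, 28]]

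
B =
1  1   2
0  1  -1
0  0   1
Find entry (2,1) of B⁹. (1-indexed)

B = I + N where N = [[0, 1, 2], [0, 0, -1], [0, 0, 0]] is strictly upper-triangular, so N³ = 0.
(I + N)⁹ = I + 9·N + 36·N² = [[1, 9, -18], [0, 1, -9], [0, 0, 1]].

0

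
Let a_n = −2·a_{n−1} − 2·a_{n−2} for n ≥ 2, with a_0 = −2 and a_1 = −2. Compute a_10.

With companion matrix T = [[−2, −2], [1, 0]], [a_n, a_{n−1}]ᵀ = T·[a_{n−1}, a_{n−2}]ᵀ, so [a_10, a_9]ᵀ = T^9·[a_1, a_0]ᵀ.
T^9 = [[−32, −32], [16, 0]], giving [a_10, a_9]ᵀ = [[128], [−32]].

128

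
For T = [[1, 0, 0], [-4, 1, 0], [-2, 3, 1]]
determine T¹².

T = I + N where N = [[0, 0, 0], [-4, 0, 0], [-2, 3, 0]] is strictly lower-triangular, so N³ = 0.
(I + N)¹² = I + 12·N + 66·N² = [[1, 0, 0], [-48, 1, 0], [-816, 36, 1]].

[[1, 0, 0], [-48, 1, 0], [-816, 36, 1]]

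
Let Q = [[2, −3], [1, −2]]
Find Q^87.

Q² = I (check: tr Q = 0 and det Q = −1), so Q^87 = Q since 87 is odd.

[[2, −3], [1, −2]]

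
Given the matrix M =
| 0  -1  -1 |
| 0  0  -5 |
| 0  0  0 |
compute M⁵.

M is strictly triangular, hence nilpotent: M³ = 0, so M⁵ = 0.

[[0, 0, 0], [0, 0, 0], [0, 0, 0]]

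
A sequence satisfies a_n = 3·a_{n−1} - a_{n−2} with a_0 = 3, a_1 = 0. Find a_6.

-165

With companion matrix A = [[3, -1], [1, 0]], [a_n, a_{n−1}]ᵀ = A·[a_{n−1}, a_{n−2}]ᵀ, so [a_6, a_5]ᵀ = A⁵·[a_1, a_0]ᵀ.
A⁵ = [[144, -55], [55, -21]], giving [a_6, a_5]ᵀ = [[-165], [-63]].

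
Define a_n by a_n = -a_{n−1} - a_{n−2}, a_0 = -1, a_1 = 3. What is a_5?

With companion matrix A = [[-1, -1], [1, 0]], [a_n, a_{n−1}]ᵀ = A·[a_{n−1}, a_{n−2}]ᵀ, so [a_5, a_4]ᵀ = A⁴·[a_1, a_0]ᵀ.
A⁴ = [[-1, -1], [1, 0]], giving [a_5, a_4]ᵀ = [[-2], [3]].

-2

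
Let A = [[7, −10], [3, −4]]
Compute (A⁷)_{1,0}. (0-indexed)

tr A = 3 and det A = 2, so the characteristic polynomial is λ² − (3)λ + (2) with roots 1 and 2.
Eigenvectors give P = [[5, −2], [3, −1]] with P⁻¹ = [[−1, 2], [−3, 5]], and A = P·diag(1, 2)·P⁻¹.
Then A⁷ = P·diag(1, 128)·P⁻¹ = [[5, −256], [3, −128]] · [[−1, 2], [−3, 5]] = [[763, −1270], [381, −634]].

381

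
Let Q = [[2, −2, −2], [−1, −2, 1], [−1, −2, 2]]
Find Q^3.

Q^2 = [[8, 4, −10], [−1, 4, 2], [−2, 2, 4]]
Q^3 = [[22, −4, −32], [−8, −10, 10], [−10, −8, 14]]

[[22, −4, −32], [−8, −10, 10], [−10, −8, 14]]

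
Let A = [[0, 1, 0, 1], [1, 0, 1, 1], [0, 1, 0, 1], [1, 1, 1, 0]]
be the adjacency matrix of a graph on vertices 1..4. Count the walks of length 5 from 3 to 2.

The number of length-5 walks from vertex 3 to vertex 2 is entry (3,2) of A^5, where A is the adjacency matrix.
A^2 = [[2, 1, 2, 1], [1, 3, 1, 2], [2, 1, 2, 1], [1, 2, 1, 3]]
A^3 = [[2, 5, 2, 5], [5, 4, 5, 5], [2, 5, 2, 5], [5, 5, 5, 4]]
A^4 = [[10, 9, 10, 9], [9, 15, 9, 14], [10, 9, 10, 9], [9, 14, 9, 15]]
A^5 = [[18, 29, 18, 29], [29, 32, 29, 33], [18, 29, 18, 29], [29, 33, 29, 32]]

29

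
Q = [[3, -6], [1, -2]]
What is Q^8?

Q² = Q (a projection; rank 1, trace 1), so Q^8 = Q.

[[3, -6], [1, -2]]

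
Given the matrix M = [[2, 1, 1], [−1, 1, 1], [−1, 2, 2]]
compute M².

[[2, 5, 5], [−4, 2, 2], [−6, 5, 5]]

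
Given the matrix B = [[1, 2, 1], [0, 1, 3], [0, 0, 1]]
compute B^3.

[[1, 6, 21], [0, 1, 9], [0, 0, 1]]

B = I + N where N = [[0, 2, 1], [0, 0, 3], [0, 0, 0]] is strictly upper-triangular, so N^3 = 0.
(I + N)^3 = I + 3·N + 3·N^2 = [[1, 6, 21], [0, 1, 9], [0, 0, 1]].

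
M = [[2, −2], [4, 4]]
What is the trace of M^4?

−496

M^2 = [[−4, −12], [24, 8]]
M^3 = [[−56, −40], [80, −16]]
M^4 = [[−272, −48], [96, −224]]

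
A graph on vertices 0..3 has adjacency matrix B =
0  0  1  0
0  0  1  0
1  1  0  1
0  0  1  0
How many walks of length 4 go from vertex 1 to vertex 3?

3

The number of length-4 walks from vertex 1 to vertex 3 is entry (1,3) of B⁴, where B is the adjacency matrix.
B² = [[1, 1, 0, 1], [1, 1, 0, 1], [0, 0, 3, 0], [1, 1, 0, 1]]
B³ = [[0, 0, 3, 0], [0, 0, 3, 0], [3, 3, 0, 3], [0, 0, 3, 0]]
B⁴ = [[3, 3, 0, 3], [3, 3, 0, 3], [0, 0, 9, 0], [3, 3, 0, 3]]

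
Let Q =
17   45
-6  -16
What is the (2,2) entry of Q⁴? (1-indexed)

tr Q = 1 and det Q = -2, so the characteristic polynomial is λ² − (1)λ + (-2) with roots -1 and 2.
Eigenvectors give P = [[-5, -3], [2, 1]] with P⁻¹ = [[1, 3], [-2, -5]], and Q = P·diag(-1, 2)·P⁻¹.
Then Q⁴ = P·diag(1, 16)·P⁻¹ = [[-5, -48], [2, 16]] · [[1, 3], [-2, -5]] = [[91, 225], [-30, -74]].

-74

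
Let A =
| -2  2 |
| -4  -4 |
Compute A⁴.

A² = [[-4, -12], [24, 8]]
A³ = [[56, 40], [-80, 16]]
A⁴ = [[-272, -48], [96, -224]]

[[-272, -48], [96, -224]]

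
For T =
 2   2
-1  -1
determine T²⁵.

T² = T (a projection; rank 1, trace 1), so T²⁵ = T.

[[2, 2], [-1, -1]]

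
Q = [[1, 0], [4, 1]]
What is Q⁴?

[[1, 0], [16, 1]]

Q = I + N where N = [[0, 0], [4, 0]] is strictly lower-triangular, so N² = 0.
(I + N)⁴ = I + 4·N = [[1, 0], [16, 1]].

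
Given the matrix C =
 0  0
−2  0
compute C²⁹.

C is strictly triangular, hence nilpotent: C² = 0, so C²⁹ = 0.

[[0, 0], [0, 0]]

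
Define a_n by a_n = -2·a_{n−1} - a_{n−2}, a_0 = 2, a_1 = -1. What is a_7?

5

With companion matrix M = [[-2, -1], [1, 0]], [a_n, a_{n−1}]ᵀ = M·[a_{n−1}, a_{n−2}]ᵀ, so [a_7, a_6]ᵀ = M⁶·[a_1, a_0]ᵀ.
M⁶ = [[7, 6], [-6, -5]], giving [a_7, a_6]ᵀ = [[5], [-4]].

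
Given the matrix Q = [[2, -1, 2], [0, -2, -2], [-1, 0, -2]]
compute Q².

[[2, 0, 2], [2, 4, 8], [0, 1, 2]]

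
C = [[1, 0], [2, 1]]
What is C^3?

C = I + N where N = [[0, 0], [2, 0]] is strictly lower-triangular, so N^2 = 0.
(I + N)^3 = I + 3·N = [[1, 0], [6, 1]].

[[1, 0], [6, 1]]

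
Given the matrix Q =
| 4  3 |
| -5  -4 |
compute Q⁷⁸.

[[1, 0], [0, 1]]

Q² = I (check: tr Q = 0 and det Q = -1), so Q⁷⁸ = I since 78 is even.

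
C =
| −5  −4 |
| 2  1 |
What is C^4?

[[161, 160], [−80, −79]]

tr C = −4 and det C = 3, so the characteristic polynomial is λ² − (−4)λ + (3) with roots −3 and −1.
Eigenvectors give P = [[−2, 1], [1, −1]] with P⁻¹ = [[−1, −1], [−1, −2]], and C = P·diag(−3, −1)·P⁻¹.
Then C^4 = P·diag(81, 1)·P⁻¹ = [[−162, 1], [81, −1]] · [[−1, −1], [−1, −2]] = [[161, 160], [−80, −79]].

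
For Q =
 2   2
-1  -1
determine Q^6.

[[2, 2], [-1, -1]]

Q² = Q (a projection; rank 1, trace 1), so Q^6 = Q.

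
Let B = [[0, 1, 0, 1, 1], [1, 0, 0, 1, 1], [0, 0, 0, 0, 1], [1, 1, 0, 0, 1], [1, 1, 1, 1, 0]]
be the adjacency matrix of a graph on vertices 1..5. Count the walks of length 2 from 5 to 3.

0

The number of length-2 walks from vertex 5 to vertex 3 is entry (5,3) of B², where B is the adjacency matrix.
B² = [[3, 2, 1, 2, 2], [2, 3, 1, 2, 2], [1, 1, 1, 1, 0], [2, 2, 1, 3, 2], [2, 2, 0, 2, 4]]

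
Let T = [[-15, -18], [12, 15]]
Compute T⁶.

[[729, 0], [0, 729]]

tr T = 0 and det T = -9, so the characteristic polynomial is λ² − (0)λ + (-9) with roots -3 and 3.
Eigenvectors give P = [[3, -1], [-2, 1]] with P⁻¹ = [[1, 1], [2, 3]], and T = P·diag(-3, 3)·P⁻¹.
Then T⁶ = P·diag(729, 729)·P⁻¹ = [[2187, -729], [-1458, 729]] · [[1, 1], [2, 3]] = [[729, 0], [0, 729]].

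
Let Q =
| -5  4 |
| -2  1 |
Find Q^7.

[[-4373, 4372], [-2186, 2185]]

tr Q = -4 and det Q = 3, so the characteristic polynomial is λ² − (-4)λ + (3) with roots -3 and -1.
Eigenvectors give P = [[2, 1], [1, 1]] with P⁻¹ = [[1, -1], [-1, 2]], and Q = P·diag(-3, -1)·P⁻¹.
Then Q^7 = P·diag(-2187, -1)·P⁻¹ = [[-4374, -1], [-2187, -1]] · [[1, -1], [-1, 2]] = [[-4373, 4372], [-2186, 2185]].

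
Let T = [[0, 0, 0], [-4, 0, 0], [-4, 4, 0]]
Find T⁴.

[[0, 0, 0], [0, 0, 0], [0, 0, 0]]

T is strictly triangular, hence nilpotent: T³ = 0, so T⁴ = 0.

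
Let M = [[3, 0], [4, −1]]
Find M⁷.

[[2187, 0], [2188, −1]]

tr M = 2 and det M = −3, so the characteristic polynomial is λ² − (2)λ + (−3) with roots 3 and −1.
Eigenvectors give P = [[1, 0], [1, −1]] with P⁻¹ = [[1, 0], [1, −1]], and M = P·diag(3, −1)·P⁻¹.
Then M⁷ = P·diag(2187, −1)·P⁻¹ = [[2187, 0], [2187, 1]] · [[1, 0], [1, −1]] = [[2187, 0], [2188, −1]].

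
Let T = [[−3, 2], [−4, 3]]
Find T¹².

[[1, 0], [0, 1]]

T² = I (check: tr T = 0 and det T = −1), so T¹² = I since 12 is even.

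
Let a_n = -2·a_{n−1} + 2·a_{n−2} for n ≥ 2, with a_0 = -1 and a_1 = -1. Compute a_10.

With companion matrix C = [[-2, 2], [1, 0]], [a_n, a_{n−1}]ᵀ = C·[a_{n−1}, a_{n−2}]ᵀ, so [a_10, a_9]ᵀ = C^9·[a_1, a_0]ᵀ.
C^9 = [[-6688, 4896], [2448, -1792]], giving [a_10, a_9]ᵀ = [[1792], [-656]].

1792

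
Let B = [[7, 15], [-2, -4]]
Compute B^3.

tr B = 3 and det B = 2, so the characteristic polynomial is λ² − (3)λ + (2) with roots 1 and 2.
Eigenvectors give P = [[-5, -3], [2, 1]] with P⁻¹ = [[1, 3], [-2, -5]], and B = P·diag(1, 2)·P⁻¹.
Then B^3 = P·diag(1, 8)·P⁻¹ = [[-5, -24], [2, 8]] · [[1, 3], [-2, -5]] = [[43, 105], [-14, -34]].

[[43, 105], [-14, -34]]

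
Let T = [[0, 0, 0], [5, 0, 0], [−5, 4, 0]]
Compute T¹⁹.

[[0, 0, 0], [0, 0, 0], [0, 0, 0]]

T is strictly triangular, hence nilpotent: T³ = 0, so T¹⁹ = 0.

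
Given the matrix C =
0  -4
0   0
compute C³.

[[0, 0], [0, 0]]

C is strictly triangular, hence nilpotent: C² = 0, so C³ = 0.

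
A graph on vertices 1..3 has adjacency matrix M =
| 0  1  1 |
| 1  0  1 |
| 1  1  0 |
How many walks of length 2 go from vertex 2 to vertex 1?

The number of length-2 walks from vertex 2 to vertex 1 is entry (2,1) of M², where M is the adjacency matrix.
M² = [[2, 1, 1], [1, 2, 1], [1, 1, 2]]

1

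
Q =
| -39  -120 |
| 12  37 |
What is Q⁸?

tr Q = -2 and det Q = -3, so the characteristic polynomial is λ² − (-2)λ + (-3) with roots -3 and 1.
Eigenvectors give P = [[10, -3], [-3, 1]] with P⁻¹ = [[1, 3], [3, 10]], and Q = P·diag(-3, 1)·P⁻¹.
Then Q⁸ = P·diag(6561, 1)·P⁻¹ = [[65610, -3], [-19683, 1]] · [[1, 3], [3, 10]] = [[65601, 196800], [-19680, -59039]].

[[65601, 196800], [-19680, -59039]]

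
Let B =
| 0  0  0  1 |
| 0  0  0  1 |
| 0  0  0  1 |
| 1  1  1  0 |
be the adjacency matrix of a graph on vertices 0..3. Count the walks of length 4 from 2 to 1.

3

The number of length-4 walks from vertex 2 to vertex 1 is entry (2,1) of B⁴, where B is the adjacency matrix.
B² = [[1, 1, 1, 0], [1, 1, 1, 0], [1, 1, 1, 0], [0, 0, 0, 3]]
B³ = [[0, 0, 0, 3], [0, 0, 0, 3], [0, 0, 0, 3], [3, 3, 3, 0]]
B⁴ = [[3, 3, 3, 0], [3, 3, 3, 0], [3, 3, 3, 0], [0, 0, 0, 9]]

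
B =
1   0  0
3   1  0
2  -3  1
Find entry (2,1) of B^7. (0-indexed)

B = I + N where N = [[0, 0, 0], [3, 0, 0], [2, -3, 0]] is strictly lower-triangular, so N^3 = 0.
(I + N)^7 = I + 7·N + 21·N^2 = [[1, 0, 0], [21, 1, 0], [-175, -21, 1]].

-21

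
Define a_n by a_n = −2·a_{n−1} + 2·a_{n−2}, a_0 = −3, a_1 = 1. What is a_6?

−384

With companion matrix C = [[−2, 2], [1, 0]], [a_n, a_{n−1}]ᵀ = C·[a_{n−1}, a_{n−2}]ᵀ, so [a_6, a_5]ᵀ = C^5·[a_1, a_0]ᵀ.
C^5 = [[−120, 88], [44, −32]], giving [a_6, a_5]ᵀ = [[−384], [140]].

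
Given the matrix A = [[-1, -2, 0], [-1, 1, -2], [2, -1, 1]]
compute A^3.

[[5, -10, 4], [-9, 17, -14], [11, -11, 15]]

A^2 = [[3, 0, 4], [-4, 5, -4], [1, -6, 3]]
A^3 = [[5, -10, 4], [-9, 17, -14], [11, -11, 15]]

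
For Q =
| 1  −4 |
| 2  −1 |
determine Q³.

Q² = [[−7, 0], [0, −7]]
Q³ = [[−7, 28], [−14, 7]]

[[−7, 28], [−14, 7]]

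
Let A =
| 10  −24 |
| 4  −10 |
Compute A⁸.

[[256, 0], [0, 256]]

tr A = 0 and det A = −4, so the characteristic polynomial is λ² − (0)λ + (−4) with roots 2 and −2.
Eigenvectors give P = [[3, 2], [1, 1]] with P⁻¹ = [[1, −2], [−1, 3]], and A = P·diag(2, −2)·P⁻¹.
Then A⁸ = P·diag(256, 256)·P⁻¹ = [[768, 512], [256, 256]] · [[1, −2], [−1, 3]] = [[256, 0], [0, 256]].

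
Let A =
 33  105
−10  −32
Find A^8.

[[44391, 132405], [−12610, −37574]]

tr A = 1 and det A = −6, so the characteristic polynomial is λ² − (1)λ + (−6) with roots 3 and −2.
Eigenvectors give P = [[−7, −3], [2, 1]] with P⁻¹ = [[−1, −3], [2, 7]], and A = P·diag(3, −2)·P⁻¹.
Then A^8 = P·diag(6561, 256)·P⁻¹ = [[−45927, −768], [13122, 256]] · [[−1, −3], [2, 7]] = [[44391, 132405], [−12610, −37574]].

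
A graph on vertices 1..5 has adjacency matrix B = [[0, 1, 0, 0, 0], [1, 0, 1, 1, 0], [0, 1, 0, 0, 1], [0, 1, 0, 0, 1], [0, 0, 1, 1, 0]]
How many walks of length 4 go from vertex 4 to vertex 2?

The number of length-4 walks from vertex 4 to vertex 2 is entry (4,2) of B⁴, where B is the adjacency matrix.
B² = [[1, 0, 1, 1, 0], [0, 3, 0, 0, 2], [1, 0, 2, 2, 0], [1, 0, 2, 2, 0], [0, 2, 0, 0, 2]]
B³ = [[0, 3, 0, 0, 2], [3, 0, 5, 5, 0], [0, 5, 0, 0, 4], [0, 5, 0, 0, 4], [2, 0, 4, 4, 0]]
B⁴ = [[3, 0, 5, 5, 0], [0, 13, 0, 0, 10], [5, 0, 9, 9, 0], [5, 0, 9, 9, 0], [0, 10, 0, 0, 8]]

0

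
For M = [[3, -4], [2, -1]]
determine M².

[[1, -8], [4, -7]]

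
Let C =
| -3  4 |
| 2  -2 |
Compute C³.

C² = [[17, -20], [-10, 12]]
C³ = [[-91, 108], [54, -64]]

[[-91, 108], [54, -64]]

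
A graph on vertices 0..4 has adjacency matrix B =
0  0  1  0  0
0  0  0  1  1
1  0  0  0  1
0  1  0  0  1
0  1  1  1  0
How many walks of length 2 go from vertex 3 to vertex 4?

1

The number of length-2 walks from vertex 3 to vertex 4 is entry (3,4) of B², where B is the adjacency matrix.
B² = [[1, 0, 0, 0, 1], [0, 2, 1, 1, 1], [0, 1, 2, 1, 0], [0, 1, 1, 2, 1], [1, 1, 0, 1, 3]]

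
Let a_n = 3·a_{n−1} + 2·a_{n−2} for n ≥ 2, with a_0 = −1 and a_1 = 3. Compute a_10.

194215

With companion matrix C = [[3, 2], [1, 0]], [a_n, a_{n−1}]ᵀ = C·[a_{n−1}, a_{n−2}]ᵀ, so [a_10, a_9]ᵀ = C⁹·[a_1, a_0]ᵀ.
C⁹ = [[79647, 44726], [22363, 12558]], giving [a_10, a_9]ᵀ = [[194215], [54531]].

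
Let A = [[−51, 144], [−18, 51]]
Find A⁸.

tr A = 0 and det A = −9, so the characteristic polynomial is λ² − (0)λ + (−9) with roots −3 and 3.
Eigenvectors give P = [[3, 8], [1, 3]] with P⁻¹ = [[3, −8], [−1, 3]], and A = P·diag(−3, 3)·P⁻¹.
Then A⁸ = P·diag(6561, 6561)·P⁻¹ = [[19683, 52488], [6561, 19683]] · [[3, −8], [−1, 3]] = [[6561, 0], [0, 6561]].

[[6561, 0], [0, 6561]]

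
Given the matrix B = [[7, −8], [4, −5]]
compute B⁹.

tr B = 2 and det B = −3, so the characteristic polynomial is λ² − (2)λ + (−3) with roots −1 and 3.
Eigenvectors give P = [[−1, −2], [−1, −1]] with P⁻¹ = [[1, −2], [−1, 1]], and B = P·diag(−1, 3)·P⁻¹.
Then B⁹ = P·diag(−1, 19683)·P⁻¹ = [[1, −39366], [1, −19683]] · [[1, −2], [−1, 1]] = [[39367, −39368], [19684, −19685]].

[[39367, −39368], [19684, −19685]]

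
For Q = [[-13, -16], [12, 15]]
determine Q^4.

[[-239, -320], [240, 321]]

tr Q = 2 and det Q = -3, so the characteristic polynomial is λ² − (2)λ + (-3) with roots -1 and 3.
Eigenvectors give P = [[-4, -1], [3, 1]] with P⁻¹ = [[-1, -1], [3, 4]], and Q = P·diag(-1, 3)·P⁻¹.
Then Q^4 = P·diag(1, 81)·P⁻¹ = [[-4, -81], [3, 81]] · [[-1, -1], [3, 4]] = [[-239, -320], [240, 321]].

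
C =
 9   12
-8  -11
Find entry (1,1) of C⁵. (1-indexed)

489

tr C = -2 and det C = -3, so the characteristic polynomial is λ² − (-2)λ + (-3) with roots 1 and -3.
Eigenvectors give P = [[-3, -1], [2, 1]] with P⁻¹ = [[-1, -1], [2, 3]], and C = P·diag(1, -3)·P⁻¹.
Then C⁵ = P·diag(1, -243)·P⁻¹ = [[-3, 243], [2, -243]] · [[-1, -1], [2, 3]] = [[489, 732], [-488, -731]].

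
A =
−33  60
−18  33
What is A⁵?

[[−2673, 4860], [−1458, 2673]]

tr A = 0 and det A = −9, so the characteristic polynomial is λ² − (0)λ + (−9) with roots −3 and 3.
Eigenvectors give P = [[−2, 5], [−1, 3]] with P⁻¹ = [[−3, 5], [−1, 2]], and A = P·diag(−3, 3)·P⁻¹.
Then A⁵ = P·diag(−243, 243)·P⁻¹ = [[486, 1215], [243, 729]] · [[−3, 5], [−1, 2]] = [[−2673, 4860], [−1458, 2673]].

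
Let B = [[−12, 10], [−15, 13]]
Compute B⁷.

[[−4758, 4630], [−6945, 6817]]

tr B = 1 and det B = −6, so the characteristic polynomial is λ² − (1)λ + (−6) with roots −2 and 3.
Eigenvectors give P = [[1, −2], [1, −3]] with P⁻¹ = [[3, −2], [1, −1]], and B = P·diag(−2, 3)·P⁻¹.
Then B⁷ = P·diag(−128, 2187)·P⁻¹ = [[−128, −4374], [−128, −6561]] · [[3, −2], [1, −1]] = [[−4758, 4630], [−6945, 6817]].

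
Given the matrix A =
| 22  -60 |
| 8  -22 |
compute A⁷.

tr A = 0 and det A = -4, so the characteristic polynomial is λ² − (0)λ + (-4) with roots -2 and 2.
Eigenvectors give P = [[-5, -3], [-2, -1]] with P⁻¹ = [[1, -3], [-2, 5]], and A = P·diag(-2, 2)·P⁻¹.
Then A⁷ = P·diag(-128, 128)·P⁻¹ = [[640, -384], [256, -128]] · [[1, -3], [-2, 5]] = [[1408, -3840], [512, -1408]].

[[1408, -3840], [512, -1408]]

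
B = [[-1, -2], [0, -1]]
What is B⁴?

B² = [[1, 4], [0, 1]]
B³ = [[-1, -6], [0, -1]]
B⁴ = [[1, 8], [0, 1]]

[[1, 8], [0, 1]]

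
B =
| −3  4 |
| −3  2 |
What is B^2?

[[−3, −4], [3, −8]]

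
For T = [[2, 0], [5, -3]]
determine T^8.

tr T = -1 and det T = -6, so the characteristic polynomial is λ² − (-1)λ + (-6) with roots -3 and 2.
Eigenvectors give P = [[0, 1], [-1, 1]] with P⁻¹ = [[1, -1], [1, 0]], and T = P·diag(-3, 2)·P⁻¹.
Then T^8 = P·diag(6561, 256)·P⁻¹ = [[0, 256], [-6561, 256]] · [[1, -1], [1, 0]] = [[256, 0], [-6305, 6561]].

[[256, 0], [-6305, 6561]]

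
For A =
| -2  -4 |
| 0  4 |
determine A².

[[4, -8], [0, 16]]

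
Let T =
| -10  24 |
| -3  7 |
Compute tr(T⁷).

-129

tr T = -3 and det T = 2, so the characteristic polynomial is λ² − (-3)λ + (2) with roots -1 and -2.
Eigenvectors give P = [[-8, 3], [-3, 1]] with P⁻¹ = [[1, -3], [3, -8]], and T = P·diag(-1, -2)·P⁻¹.
Then T⁷ = P·diag(-1, -128)·P⁻¹ = [[8, -384], [3, -128]] · [[1, -3], [3, -8]] = [[-1144, 3048], [-381, 1015]].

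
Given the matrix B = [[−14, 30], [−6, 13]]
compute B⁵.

tr B = −1 and det B = −2, so the characteristic polynomial is λ² − (−1)λ + (−2) with roots −2 and 1.
Eigenvectors give P = [[−5, 2], [−2, 1]] with P⁻¹ = [[−1, 2], [−2, 5]], and B = P·diag(−2, 1)·P⁻¹.
Then B⁵ = P·diag(−32, 1)·P⁻¹ = [[160, 2], [64, 1]] · [[−1, 2], [−2, 5]] = [[−164, 330], [−66, 133]].

[[−164, 330], [−66, 133]]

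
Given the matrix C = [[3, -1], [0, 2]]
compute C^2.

[[9, -5], [0, 4]]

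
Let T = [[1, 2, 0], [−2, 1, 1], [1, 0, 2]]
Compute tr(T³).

−8

T² = [[−3, 4, 2], [−3, −3, 3], [3, 2, 4]]
T³ = [[−9, −2, 8], [6, −9, 3], [3, 8, 10]]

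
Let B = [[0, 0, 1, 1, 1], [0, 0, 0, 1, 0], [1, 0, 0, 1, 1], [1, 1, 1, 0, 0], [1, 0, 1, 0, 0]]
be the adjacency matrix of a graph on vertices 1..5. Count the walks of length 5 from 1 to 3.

The number of length-5 walks from vertex 1 to vertex 3 is entry (1,3) of B⁵, where B is the adjacency matrix.
B² = [[3, 1, 2, 1, 1], [1, 1, 1, 0, 0], [2, 1, 3, 1, 1], [1, 0, 1, 3, 2], [1, 0, 1, 2, 2]]
B³ = [[4, 1, 5, 6, 5], [1, 0, 1, 3, 2], [5, 1, 4, 6, 5], [6, 3, 6, 2, 2], [5, 2, 5, 2, 2]]
B⁴ = [[16, 6, 15, 10, 9], [6, 3, 6, 2, 2], [15, 6, 16, 10, 9], [10, 2, 10, 15, 12], [9, 2, 9, 12, 10]]
B⁵ = [[34, 10, 35, 37, 31], [10, 2, 10, 15, 12], [35, 10, 34, 37, 31], [37, 15, 37, 22, 20], [31, 12, 31, 20, 18]]

35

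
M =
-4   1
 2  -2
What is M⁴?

[[396, -144], [-288, 108]]

M² = [[18, -6], [-12, 6]]
M³ = [[-84, 30], [60, -24]]
M⁴ = [[396, -144], [-288, 108]]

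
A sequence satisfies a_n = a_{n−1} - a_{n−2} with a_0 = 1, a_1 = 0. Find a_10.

With companion matrix C = [[1, -1], [1, 0]], [a_n, a_{n−1}]ᵀ = C·[a_{n−1}, a_{n−2}]ᵀ, so [a_10, a_9]ᵀ = C⁹·[a_1, a_0]ᵀ.
C⁹ = [[-1, 0], [0, -1]], giving [a_10, a_9]ᵀ = [[0], [-1]].

0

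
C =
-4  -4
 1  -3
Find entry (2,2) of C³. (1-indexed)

13

C² = [[12, 28], [-7, 5]]
C³ = [[-20, -132], [33, 13]]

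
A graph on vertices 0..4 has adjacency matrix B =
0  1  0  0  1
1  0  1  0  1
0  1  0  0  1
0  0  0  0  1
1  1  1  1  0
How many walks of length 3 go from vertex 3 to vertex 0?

1

The number of length-3 walks from vertex 3 to vertex 0 is entry (3,0) of B³, where B is the adjacency matrix.
B² = [[2, 1, 2, 1, 1], [1, 3, 1, 1, 2], [2, 1, 2, 1, 1], [1, 1, 1, 1, 0], [1, 2, 1, 0, 4]]
B³ = [[2, 5, 2, 1, 6], [5, 4, 5, 2, 6], [2, 5, 2, 1, 6], [1, 2, 1, 0, 4], [6, 6, 6, 4, 4]]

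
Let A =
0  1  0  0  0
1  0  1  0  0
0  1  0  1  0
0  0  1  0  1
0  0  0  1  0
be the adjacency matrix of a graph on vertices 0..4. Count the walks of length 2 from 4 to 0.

0

The number of length-2 walks from vertex 4 to vertex 0 is entry (4,0) of A^2, where A is the adjacency matrix.
A^2 = [[1, 0, 1, 0, 0], [0, 2, 0, 1, 0], [1, 0, 2, 0, 1], [0, 1, 0, 2, 0], [0, 0, 1, 0, 1]]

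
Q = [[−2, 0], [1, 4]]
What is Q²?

[[4, 0], [2, 16]]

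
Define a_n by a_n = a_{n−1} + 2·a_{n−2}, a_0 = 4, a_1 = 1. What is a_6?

With companion matrix C = [[1, 2], [1, 0]], [a_n, a_{n−1}]ᵀ = C·[a_{n−1}, a_{n−2}]ᵀ, so [a_6, a_5]ᵀ = C⁵·[a_1, a_0]ᵀ.
C⁵ = [[21, 22], [11, 10]], giving [a_6, a_5]ᵀ = [[109], [51]].

109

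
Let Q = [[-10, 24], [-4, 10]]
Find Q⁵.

[[-160, 384], [-64, 160]]

tr Q = 0 and det Q = -4, so the characteristic polynomial is λ² − (0)λ + (-4) with roots 2 and -2.
Eigenvectors give P = [[2, -3], [1, -1]] with P⁻¹ = [[-1, 3], [-1, 2]], and Q = P·diag(2, -2)·P⁻¹.
Then Q⁵ = P·diag(32, -32)·P⁻¹ = [[64, 96], [32, 32]] · [[-1, 3], [-1, 2]] = [[-160, 384], [-64, 160]].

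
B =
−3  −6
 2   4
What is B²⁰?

B² = B (a projection; rank 1, trace 1), so B²⁰ = B.

[[−3, −6], [2, 4]]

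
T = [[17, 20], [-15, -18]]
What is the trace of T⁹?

tr T = -1 and det T = -6, so the characteristic polynomial is λ² − (-1)λ + (-6) with roots 2 and -3.
Eigenvectors give P = [[4, -1], [-3, 1]] with P⁻¹ = [[1, 1], [3, 4]], and T = P·diag(2, -3)·P⁻¹.
Then T⁹ = P·diag(512, -19683)·P⁻¹ = [[2048, 19683], [-1536, -19683]] · [[1, 1], [3, 4]] = [[61097, 80780], [-60585, -80268]].

-19171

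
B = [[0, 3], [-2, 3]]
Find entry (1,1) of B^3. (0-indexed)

B^2 = [[-6, 9], [-6, 3]]
B^3 = [[-18, 9], [-6, -9]]

-9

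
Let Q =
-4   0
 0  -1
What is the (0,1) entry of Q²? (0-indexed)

0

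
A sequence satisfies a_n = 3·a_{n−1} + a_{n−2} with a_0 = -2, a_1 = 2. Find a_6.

With companion matrix Q = [[3, 1], [1, 0]], [a_n, a_{n−1}]ᵀ = Q·[a_{n−1}, a_{n−2}]ᵀ, so [a_6, a_5]ᵀ = Q⁵·[a_1, a_0]ᵀ.
Q⁵ = [[360, 109], [109, 33]], giving [a_6, a_5]ᵀ = [[502], [152]].

502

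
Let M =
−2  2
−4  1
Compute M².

[[−4, −2], [4, −7]]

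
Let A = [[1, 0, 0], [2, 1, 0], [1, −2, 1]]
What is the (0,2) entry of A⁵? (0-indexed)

A = I + N where N = [[0, 0, 0], [2, 0, 0], [1, −2, 0]] is strictly lower-triangular, so N³ = 0.
(I + N)⁵ = I + 5·N + 10·N² = [[1, 0, 0], [10, 1, 0], [−35, −10, 1]].

0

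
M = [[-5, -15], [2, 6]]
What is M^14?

[[-5, -15], [2, 6]]

M² = M (a projection; rank 1, trace 1), so M^14 = M.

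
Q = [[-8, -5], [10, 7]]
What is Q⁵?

[[-518, -275], [550, 307]]

tr Q = -1 and det Q = -6, so the characteristic polynomial is λ² − (-1)λ + (-6) with roots -3 and 2.
Eigenvectors give P = [[-1, -1], [1, 2]] with P⁻¹ = [[-2, -1], [1, 1]], and Q = P·diag(-3, 2)·P⁻¹.
Then Q⁵ = P·diag(-243, 32)·P⁻¹ = [[243, -32], [-243, 64]] · [[-2, -1], [1, 1]] = [[-518, -275], [550, 307]].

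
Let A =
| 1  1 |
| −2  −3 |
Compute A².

[[−1, −2], [4, 7]]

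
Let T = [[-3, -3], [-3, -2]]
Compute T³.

T² = [[18, 15], [15, 13]]
T³ = [[-99, -84], [-84, -71]]

[[-99, -84], [-84, -71]]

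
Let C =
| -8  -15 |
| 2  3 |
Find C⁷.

tr C = -5 and det C = 6, so the characteristic polynomial is λ² − (-5)λ + (6) with roots -2 and -3.
Eigenvectors give P = [[5, -3], [-2, 1]] with P⁻¹ = [[-1, -3], [-2, -5]], and C = P·diag(-2, -3)·P⁻¹.
Then C⁷ = P·diag(-128, -2187)·P⁻¹ = [[-640, 6561], [256, -2187]] · [[-1, -3], [-2, -5]] = [[-12482, -30885], [4118, 10167]].

[[-12482, -30885], [4118, 10167]]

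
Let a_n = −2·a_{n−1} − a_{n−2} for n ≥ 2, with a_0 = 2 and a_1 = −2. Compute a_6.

2

With companion matrix Q = [[−2, −1], [1, 0]], [a_n, a_{n−1}]ᵀ = Q·[a_{n−1}, a_{n−2}]ᵀ, so [a_6, a_5]ᵀ = Q⁵·[a_1, a_0]ᵀ.
Q⁵ = [[−6, −5], [5, 4]], giving [a_6, a_5]ᵀ = [[2], [−2]].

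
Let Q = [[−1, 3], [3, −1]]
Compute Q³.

Q² = [[10, −6], [−6, 10]]
Q³ = [[−28, 36], [36, −28]]

[[−28, 36], [36, −28]]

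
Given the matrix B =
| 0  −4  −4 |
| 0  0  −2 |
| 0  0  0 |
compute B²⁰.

[[0, 0, 0], [0, 0, 0], [0, 0, 0]]

B is strictly triangular, hence nilpotent: B³ = 0, so B²⁰ = 0.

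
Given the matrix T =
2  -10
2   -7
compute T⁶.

tr T = -5 and det T = 6, so the characteristic polynomial is λ² − (-5)λ + (6) with roots -3 and -2.
Eigenvectors give P = [[-2, 5], [-1, 2]] with P⁻¹ = [[2, -5], [1, -2]], and T = P·diag(-3, -2)·P⁻¹.
Then T⁶ = P·diag(729, 64)·P⁻¹ = [[-1458, 320], [-729, 128]] · [[2, -5], [1, -2]] = [[-2596, 6650], [-1330, 3389]].

[[-2596, 6650], [-1330, 3389]]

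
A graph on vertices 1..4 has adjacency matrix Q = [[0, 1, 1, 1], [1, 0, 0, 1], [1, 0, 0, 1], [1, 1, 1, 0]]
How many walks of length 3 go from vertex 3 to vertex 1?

The number of length-3 walks from vertex 3 to vertex 1 is entry (3,1) of Q³, where Q is the adjacency matrix.
Q² = [[3, 1, 1, 2], [1, 2, 2, 1], [1, 2, 2, 1], [2, 1, 1, 3]]
Q³ = [[4, 5, 5, 5], [5, 2, 2, 5], [5, 2, 2, 5], [5, 5, 5, 4]]

5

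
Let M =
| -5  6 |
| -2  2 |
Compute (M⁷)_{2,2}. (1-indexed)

380

tr M = -3 and det M = 2, so the characteristic polynomial is λ² − (-3)λ + (2) with roots -2 and -1.
Eigenvectors give P = [[2, -3], [1, -2]] with P⁻¹ = [[2, -3], [1, -2]], and M = P·diag(-2, -1)·P⁻¹.
Then M⁷ = P·diag(-128, -1)·P⁻¹ = [[-256, 3], [-128, 2]] · [[2, -3], [1, -2]] = [[-509, 762], [-254, 380]].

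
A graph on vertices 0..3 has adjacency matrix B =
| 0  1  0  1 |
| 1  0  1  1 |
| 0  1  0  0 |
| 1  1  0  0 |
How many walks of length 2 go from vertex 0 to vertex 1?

The number of length-2 walks from vertex 0 to vertex 1 is entry (0,1) of B², where B is the adjacency matrix.
B² = [[2, 1, 1, 1], [1, 3, 0, 1], [1, 0, 1, 1], [1, 1, 1, 2]]

1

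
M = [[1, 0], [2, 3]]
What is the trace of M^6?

730

tr M = 4 and det M = 3, so the characteristic polynomial is λ² − (4)λ + (3) with roots 1 and 3.
Eigenvectors give P = [[−1, 0], [1, 1]] with P⁻¹ = [[−1, 0], [1, 1]], and M = P·diag(1, 3)·P⁻¹.
Then M^6 = P·diag(1, 729)·P⁻¹ = [[−1, 0], [1, 729]] · [[−1, 0], [1, 1]] = [[1, 0], [728, 729]].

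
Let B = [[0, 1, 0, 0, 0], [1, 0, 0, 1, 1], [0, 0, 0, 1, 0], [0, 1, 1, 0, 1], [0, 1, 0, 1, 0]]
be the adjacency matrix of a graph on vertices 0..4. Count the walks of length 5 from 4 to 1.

19

The number of length-5 walks from vertex 4 to vertex 1 is entry (4,1) of B⁵, where B is the adjacency matrix.
B² = [[1, 0, 0, 1, 1], [0, 3, 1, 1, 1], [0, 1, 1, 0, 1], [1, 1, 0, 3, 1], [1, 1, 1, 1, 2]]
B³ = [[0, 3, 1, 1, 1], [3, 2, 1, 5, 4], [1, 1, 0, 3, 1], [1, 5, 3, 2, 4], [1, 4, 1, 4, 2]]
B⁴ = [[3, 2, 1, 5, 4], [2, 12, 5, 7, 7], [1, 5, 3, 2, 4], [5, 7, 2, 12, 7], [4, 7, 4, 7, 8]]
B⁵ = [[2, 12, 5, 7, 7], [12, 16, 7, 24, 19], [5, 7, 2, 12, 7], [7, 24, 12, 16, 19], [7, 19, 7, 19, 14]]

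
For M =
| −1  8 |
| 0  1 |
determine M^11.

M² = I (check: tr M = 0 and det M = −1), so M^11 = M since 11 is odd.

[[−1, 8], [0, 1]]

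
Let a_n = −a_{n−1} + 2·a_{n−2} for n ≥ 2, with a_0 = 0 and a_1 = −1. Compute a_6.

21

With companion matrix B = [[−1, 2], [1, 0]], [a_n, a_{n−1}]ᵀ = B·[a_{n−1}, a_{n−2}]ᵀ, so [a_6, a_5]ᵀ = B⁵·[a_1, a_0]ᵀ.
B⁵ = [[−21, 22], [11, −10]], giving [a_6, a_5]ᵀ = [[21], [−11]].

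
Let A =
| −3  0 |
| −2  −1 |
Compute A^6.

tr A = −4 and det A = 3, so the characteristic polynomial is λ² − (−4)λ + (3) with roots −3 and −1.
Eigenvectors give P = [[1, 0], [1, −1]] with P⁻¹ = [[1, 0], [1, −1]], and A = P·diag(−3, −1)·P⁻¹.
Then A^6 = P·diag(729, 1)·P⁻¹ = [[729, 0], [729, −1]] · [[1, 0], [1, −1]] = [[729, 0], [728, 1]].

[[729, 0], [728, 1]]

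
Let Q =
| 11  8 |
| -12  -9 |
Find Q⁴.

tr Q = 2 and det Q = -3, so the characteristic polynomial is λ² − (2)λ + (-3) with roots -1 and 3.
Eigenvectors give P = [[-2, 1], [3, -1]] with P⁻¹ = [[1, 1], [3, 2]], and Q = P·diag(-1, 3)·P⁻¹.
Then Q⁴ = P·diag(1, 81)·P⁻¹ = [[-2, 81], [3, -81]] · [[1, 1], [3, 2]] = [[241, 160], [-240, -159]].

[[241, 160], [-240, -159]]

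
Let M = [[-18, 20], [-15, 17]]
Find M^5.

tr M = -1 and det M = -6, so the characteristic polynomial is λ² − (-1)λ + (-6) with roots 2 and -3.
Eigenvectors give P = [[1, 4], [1, 3]] with P⁻¹ = [[-3, 4], [1, -1]], and M = P·diag(2, -3)·P⁻¹.
Then M^5 = P·diag(32, -243)·P⁻¹ = [[32, -972], [32, -729]] · [[-3, 4], [1, -1]] = [[-1068, 1100], [-825, 857]].

[[-1068, 1100], [-825, 857]]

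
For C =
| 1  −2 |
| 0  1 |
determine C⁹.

[[1, −18], [0, 1]]

C = I + N where N = [[0, −2], [0, 0]] is strictly upper-triangular, so N² = 0.
(I + N)⁹ = I + 9·N = [[1, −18], [0, 1]].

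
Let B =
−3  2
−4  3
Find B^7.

[[−3, 2], [−4, 3]]

B² = I (check: tr B = 0 and det B = −1), so B^7 = B since 7 is odd.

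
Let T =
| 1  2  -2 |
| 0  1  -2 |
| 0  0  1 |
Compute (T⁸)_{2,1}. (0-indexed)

0

T = I + N where N = [[0, 2, -2], [0, 0, -2], [0, 0, 0]] is strictly upper-triangular, so N³ = 0.
(I + N)⁸ = I + 8·N + 28·N² = [[1, 16, -128], [0, 1, -16], [0, 0, 1]].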